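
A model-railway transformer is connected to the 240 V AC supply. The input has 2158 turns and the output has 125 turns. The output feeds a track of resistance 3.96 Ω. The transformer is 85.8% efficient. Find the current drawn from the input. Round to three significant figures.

V_out = 240 × 125/2158 = 13.902 V.
I_out = V_out/R = 13.902/3.96 = 3.5105 A.
P_out = V_out I_out = 13.902 × 3.5105 = 48.803 W.
P_in = P_out/η = 48.803/0.858 = 56.880 W.
I_in = P_in/V_in = 56.880/240 = 0.237 A.

I_in ≈ 0.237 A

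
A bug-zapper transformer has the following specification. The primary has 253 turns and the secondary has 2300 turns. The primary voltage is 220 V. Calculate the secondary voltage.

V_s/V_p = N_s/N_p, so V_s = 220 × 2300/253 = 2000 V.

V_s ≈ 2000 V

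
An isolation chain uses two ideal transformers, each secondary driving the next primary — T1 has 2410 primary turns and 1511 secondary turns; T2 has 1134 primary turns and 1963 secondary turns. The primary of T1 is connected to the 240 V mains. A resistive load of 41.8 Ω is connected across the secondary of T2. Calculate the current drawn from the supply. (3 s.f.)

After T1: V = 240.00 × 1511/2410 = 150.47 V.
After T2: V = 150.47 × 1963/1134 = 260.47 V.
I_load = 260.47/41.8 = 6.2315 A, so P_out = 260.47 × 6.2315 = 1623.1 W.
All ideal ⇒ P_in = P_out, so I_supply = 1623.1/240 = 6.76 A.

I_supply ≈ 6.76 A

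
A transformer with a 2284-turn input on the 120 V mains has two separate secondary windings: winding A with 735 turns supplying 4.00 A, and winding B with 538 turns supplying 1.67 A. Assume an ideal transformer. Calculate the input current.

I_in ≈ 1.68 A

V_A = 120 × 735/2284 = 38.616 V; V_B = 120 × 538/2284 = 28.266 V.
P_out = V_A I_A + V_B I_B = 38.616×4.00 + 28.266×1.67 = 154.47 + 47.205 = 201.67 W.
Ideal ⇒ P_in = P_out, so I_in = P_out/V_in = 201.67/120 = 1.68 A.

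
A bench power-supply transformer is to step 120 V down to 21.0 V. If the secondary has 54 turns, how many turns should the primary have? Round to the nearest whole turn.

N_p = 309 turns

N_p/N_s = V_p/V_s, so N_p = 54 × 120/21.0 = 308.6 ≈ 309 turns.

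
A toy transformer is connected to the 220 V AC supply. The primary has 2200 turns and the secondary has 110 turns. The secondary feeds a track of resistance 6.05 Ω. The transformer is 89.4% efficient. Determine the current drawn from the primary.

V_s = 220 × 110/2200 = 11.000 V.
I_s = V_s/R = 11.000/6.05 = 1.8182 A.
P_out = V_s I_s = 11.000 × 1.8182 = 20.000 W.
P_in = P_out/η = 20.000/0.894 = 22.371 W.
I_p = P_in/V_p = 22.371/220 = 0.102 A.

I_p ≈ 0.102 A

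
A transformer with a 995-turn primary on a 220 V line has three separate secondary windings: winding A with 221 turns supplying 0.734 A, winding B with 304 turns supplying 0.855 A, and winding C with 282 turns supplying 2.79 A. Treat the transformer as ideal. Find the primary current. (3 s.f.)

I_p ≈ 1.21 A

V_A = 220 × 221/995 = 48.864 V; V_B = 220 × 304/995 = 67.216 V; V_C = 220 × 282/995 = 62.352 V.
P_out = V_A I_A + V_B I_B + V_C I_C = 48.864×0.734 + 67.216×0.855 + 62.352×2.79 = 35.866 + 57.470 + 173.96 = 267.30 W.
Ideal ⇒ P_in = P_out, so I_p = P_out/V_p = 267.30/220 = 1.21 A.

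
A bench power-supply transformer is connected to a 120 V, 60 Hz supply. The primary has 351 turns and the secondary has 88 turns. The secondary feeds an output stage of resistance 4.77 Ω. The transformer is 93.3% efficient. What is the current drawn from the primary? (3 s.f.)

V_s = 120 × 88/351 = 30.085 V.
I_s = V_s/R = 30.085/4.77 = 6.3072 A.
P_out = V_s I_s = 30.085 × 6.3072 = 189.76 W.
P_in = P_out/η = 189.76/0.933 = 203.38 W.
I_p = P_in/V_p = 203.38/120 = 1.69 A.

I_p ≈ 1.69 A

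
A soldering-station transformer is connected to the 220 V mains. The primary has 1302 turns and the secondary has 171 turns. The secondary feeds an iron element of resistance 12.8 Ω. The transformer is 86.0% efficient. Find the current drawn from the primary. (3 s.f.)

I_p ≈ 0.345 A

V_s = 220 × 171/1302 = 28.894 V.
I_s = V_s/R = 28.894/12.8 = 2.2573 A.
P_out = V_s I_s = 28.894 × 2.2573 = 65.224 W.
P_in = P_out/η = 65.224/0.860 = 75.842 W.
I_p = P_in/V_p = 75.842/220 = 0.345 A.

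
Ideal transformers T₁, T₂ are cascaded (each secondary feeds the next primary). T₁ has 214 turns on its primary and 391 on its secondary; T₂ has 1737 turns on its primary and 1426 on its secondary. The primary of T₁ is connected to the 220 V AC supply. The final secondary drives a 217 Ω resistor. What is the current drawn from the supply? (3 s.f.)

I_supply ≈ 2.28 A

After T₁: V = 220.00 × 391/214 = 401.96 V.
After T₂: V = 401.96 × 1426/1737 = 329.99 V.
I_load = 329.99/217 = 1.5207 A, so P_out = 329.99 × 1.5207 = 501.82 W.
All ideal ⇒ P_in = P_out, so I_supply = 501.82/220 = 2.28 A.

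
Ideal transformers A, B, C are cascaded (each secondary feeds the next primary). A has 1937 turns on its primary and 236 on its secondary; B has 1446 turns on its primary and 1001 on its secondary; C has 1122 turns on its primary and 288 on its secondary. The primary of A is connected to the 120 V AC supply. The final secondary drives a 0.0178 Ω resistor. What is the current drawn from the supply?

I_supply ≈ 3.16 A

Secondary of A: V = 120.00 × 236/1937 = 14.621 V.
Secondary of B: V = 14.621 × 1001/1446 = 10.121 V.
Secondary of C: V = 10.121 × 288/1122 = 2.5979 V.
I_load = 2.5979/0.0178 = 145.95 A, so P_out = 2.5979 × 145.95 = 379.17 W.
All ideal ⇒ P_in = P_out, so I_supply = 379.17/120 = 3.16 A.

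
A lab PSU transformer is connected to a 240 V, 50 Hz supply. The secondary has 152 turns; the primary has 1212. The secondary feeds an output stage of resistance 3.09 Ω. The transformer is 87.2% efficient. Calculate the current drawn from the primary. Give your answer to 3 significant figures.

V_s = 240 × 152/1212 = 30.099 V.
I_s = V_s/R = 30.099/3.09 = 9.7408 A.
P_out = V_s I_s = 30.099 × 9.7408 = 293.19 W.
P_in = P_out/η = 293.19/0.872 = 336.22 W.
I_p = P_in/V_p = 336.22/240 = 1.40 A.

I_p ≈ 1.40 A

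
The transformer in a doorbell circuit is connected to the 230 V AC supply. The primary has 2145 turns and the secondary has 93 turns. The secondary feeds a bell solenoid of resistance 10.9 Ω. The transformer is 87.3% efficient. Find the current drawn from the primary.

I_p ≈ 0.0454 A

V_s = 230 × 93/2145 = 9.9720 V.
I_s = V_s/R = 9.9720/10.9 = 0.91486 A.
P_out = V_s I_s = 9.9720 × 0.91486 = 9.1231 W.
P_in = P_out/η = 9.1231/0.873 = 10.450 W.
I_p = P_in/V_p = 10.450/230 = 0.0454 A.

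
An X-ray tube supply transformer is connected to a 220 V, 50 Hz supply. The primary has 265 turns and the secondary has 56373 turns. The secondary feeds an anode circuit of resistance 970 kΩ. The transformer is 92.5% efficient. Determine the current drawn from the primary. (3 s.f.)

V_s = 220 × 56373/265 = 46800 V.
I_s = V_s/R = 46800/970000 = 0.048248 A.
P_out = V_s I_s = 46800 × 0.048248 = 2258.0 W.
P_in = P_out/η = 2258.0/0.925 = 2441.1 W.
I_p = P_in/V_p = 2441.1/220 = 11.1 A.

I_p ≈ 11.1 A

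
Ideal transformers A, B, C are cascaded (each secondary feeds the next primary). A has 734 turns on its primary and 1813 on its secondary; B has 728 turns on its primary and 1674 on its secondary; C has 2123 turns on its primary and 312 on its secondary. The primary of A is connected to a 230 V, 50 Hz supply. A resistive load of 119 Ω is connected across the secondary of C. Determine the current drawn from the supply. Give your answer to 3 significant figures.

I_supply ≈ 1.35 A

After A: V = 230.00 × 1813/734 = 568.11 V.
After B: V = 568.11 × 1674/728 = 1306.3 V.
After C: V = 1306.3 × 312/2123 = 191.98 V.
I_load = 191.98/119 = 1.6133 A, so P_out = 191.98 × 1.6133 = 309.72 W.
All ideal ⇒ P_in = P_out, so I_supply = 309.72/230 = 1.35 A.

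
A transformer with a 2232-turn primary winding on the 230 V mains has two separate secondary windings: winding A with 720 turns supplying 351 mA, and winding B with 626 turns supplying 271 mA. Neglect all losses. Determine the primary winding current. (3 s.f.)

I_p ≈ 0.189 A

V_A = 230 × 720/2232 = 74.194 V; V_B = 230 × 626/2232 = 64.507 V.
P_out = V_A I_A + V_B I_B = 74.194×0.351 + 64.507×0.271 = 26.042 + 17.481 = 43.523 W.
Ideal ⇒ P_in = P_out, so I_p = P_out/V_p = 43.523/230 = 0.189 A.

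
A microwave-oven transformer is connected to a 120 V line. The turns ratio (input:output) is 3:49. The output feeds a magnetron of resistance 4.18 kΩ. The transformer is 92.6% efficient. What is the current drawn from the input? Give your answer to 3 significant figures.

V_out = 120 × 49/3 = 1960.0 V.
I_out = V_out/R = 1960.0/4180 = 0.46890 A.
P_out = V_out I_out = 1960.0 × 0.46890 = 919.04 W.
P_in = P_out/η = 919.04/0.926 = 992.49 W.
I_in = P_in/V_in = 992.49/120 = 8.27 A.

I_in ≈ 8.27 A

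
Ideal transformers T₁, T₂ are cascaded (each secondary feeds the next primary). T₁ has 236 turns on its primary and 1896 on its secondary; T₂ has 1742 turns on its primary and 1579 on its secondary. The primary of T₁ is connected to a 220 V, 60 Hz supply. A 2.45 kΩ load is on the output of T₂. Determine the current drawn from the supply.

After T₁: V = 220.00 × 1896/236 = 1767.5 V.
After T₂: V = 1767.5 × 1579/1742 = 1602.1 V.
I_load = 1602.1/2450 = 0.65391 A, so P_out = 1602.1 × 0.65391 = 1047.6 W.
All ideal ⇒ P_in = P_out, so I_supply = 1047.6/220 = 4.76 A.

I_supply ≈ 4.76 A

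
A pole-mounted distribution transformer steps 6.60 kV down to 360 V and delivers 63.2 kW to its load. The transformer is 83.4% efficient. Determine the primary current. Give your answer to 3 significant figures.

P_in = P_out/η = 63200/0.834 = 75779 W.
I_p = P_in/V_p = 75779/6600 = 11.5 A.

I_p ≈ 11.5 A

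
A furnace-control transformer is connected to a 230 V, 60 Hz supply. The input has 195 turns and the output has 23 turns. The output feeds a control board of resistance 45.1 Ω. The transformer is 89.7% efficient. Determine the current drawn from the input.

V_out = 230 × 23/195 = 27.128 V.
I_out = V_out/R = 27.128/45.1 = 0.60151 A.
P_out = V_out I_out = 27.128 × 0.60151 = 16.318 W.
P_in = P_out/η = 16.318/0.897 = 18.192 W.
I_in = P_in/V_in = 18.192/230 = 0.0791 A.

I_in ≈ 0.0791 A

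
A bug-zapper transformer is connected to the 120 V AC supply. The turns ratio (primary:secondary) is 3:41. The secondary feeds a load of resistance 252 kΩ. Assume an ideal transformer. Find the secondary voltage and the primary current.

V_s = V_p × N_s/N_p = 120 × 41/3 = 1640.0 V.
I_s = V_s/R = 1640.0/252000 = 0.0065079 A.
I_p = I_s × N_s/N_p = 0.0065079 × 41/3 = 0.0889 A.

V_s ≈ 1640 V, I_p ≈ 0.0889 A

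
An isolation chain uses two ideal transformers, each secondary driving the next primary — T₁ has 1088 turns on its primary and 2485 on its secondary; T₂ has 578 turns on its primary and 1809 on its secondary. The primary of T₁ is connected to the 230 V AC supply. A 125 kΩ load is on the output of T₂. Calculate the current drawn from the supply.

I_supply ≈ 0.0940 A

Secondary of T₁: V = 230.00 × 2485/1088 = 525.32 V.
Secondary of T₂: V = 525.32 × 1809/578 = 1644.1 V.
I_load = 1644.1/125000 = 0.013153 A, so P_out = 1644.1 × 0.013153 = 21.625 W.
All ideal ⇒ P_in = P_out, so I_supply = 21.625/230 = 0.0940 A.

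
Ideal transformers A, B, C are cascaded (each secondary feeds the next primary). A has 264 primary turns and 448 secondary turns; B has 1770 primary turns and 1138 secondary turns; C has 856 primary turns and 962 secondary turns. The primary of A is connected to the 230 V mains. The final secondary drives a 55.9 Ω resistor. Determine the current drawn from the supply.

Secondary of A: V = 230.00 × 448/264 = 390.30 V.
Secondary of B: V = 390.30 × 1138/1770 = 250.94 V.
Secondary of C: V = 250.94 × 962/856 = 282.02 V.
I_load = 282.02/55.9 = 5.0450 A, so P_out = 282.02 × 5.0450 = 1422.8 W.
All ideal ⇒ P_in = P_out, so I_supply = 1422.8/230 = 6.19 A.

I_supply ≈ 6.19 A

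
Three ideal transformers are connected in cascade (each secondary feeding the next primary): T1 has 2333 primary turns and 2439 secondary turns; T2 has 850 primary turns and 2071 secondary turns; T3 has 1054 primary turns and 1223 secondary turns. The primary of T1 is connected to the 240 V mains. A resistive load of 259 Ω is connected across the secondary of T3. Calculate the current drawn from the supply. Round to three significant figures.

I_supply ≈ 8.09 A

Secondary of T1: V = 240.00 × 2439/2333 = 250.90 V.
Secondary of T2: V = 250.90 × 2071/850 = 611.32 V.
Secondary of T3: V = 611.32 × 1223/1054 = 709.34 V.
I_load = 709.34/259 = 2.7388 A, so P_out = 709.34 × 2.7388 = 1942.7 W.
All ideal ⇒ P_in = P_out, so I_supply = 1942.7/240 = 8.09 A.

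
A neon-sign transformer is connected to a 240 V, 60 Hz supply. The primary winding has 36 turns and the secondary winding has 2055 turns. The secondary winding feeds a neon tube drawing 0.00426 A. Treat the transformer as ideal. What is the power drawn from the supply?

I_p = I_s × N_s/N_p = 0.00426 × 2055/36 = 0.24318 A.
P = V_p I_p = 240 × 0.24318 = 58.4 W.

P ≈ 58.4 W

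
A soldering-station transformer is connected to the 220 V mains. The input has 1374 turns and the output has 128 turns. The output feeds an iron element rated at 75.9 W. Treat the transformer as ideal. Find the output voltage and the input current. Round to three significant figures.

V_out = V_in × N_out/N_in = 220 × 128/1374 = 20.495 V.
I_out = P/V_out = 75.9/20.495 = 3.7034 A.
I_in = I_out × N_out/N_in = 3.7034 × 128/1374 = 0.345 A.

V_out ≈ 20.5 V, I_in ≈ 0.345 A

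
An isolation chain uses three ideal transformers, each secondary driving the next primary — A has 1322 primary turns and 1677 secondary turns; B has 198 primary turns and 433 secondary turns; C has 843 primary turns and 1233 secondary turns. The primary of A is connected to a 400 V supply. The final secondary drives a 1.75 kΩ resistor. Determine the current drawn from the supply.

I_supply ≈ 3.76 A

After A: V = 400.00 × 1677/1322 = 507.41 V.
After B: V = 507.41 × 433/198 = 1109.6 V.
After C: V = 1109.6 × 1233/843 = 1623.0 V.
I_load = 1623.0/1750 = 0.92743 A, so P_out = 1623.0 × 0.92743 = 1505.2 W.
All ideal ⇒ P_in = P_out, so I_supply = 1505.2/400 = 3.76 A.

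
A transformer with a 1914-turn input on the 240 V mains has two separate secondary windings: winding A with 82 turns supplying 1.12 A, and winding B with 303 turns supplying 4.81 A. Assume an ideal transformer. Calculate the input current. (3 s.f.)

I_in ≈ 0.809 A

V_A = 240 × 82/1914 = 10.282 V; V_B = 240 × 303/1914 = 37.994 V.
P_out = V_A I_A + V_B I_B = 10.282×1.12 + 37.994×4.81 = 11.516 + 182.75 = 194.27 W.
Ideal ⇒ P_in = P_out, so I_in = P_out/V_in = 194.27/240 = 0.809 A.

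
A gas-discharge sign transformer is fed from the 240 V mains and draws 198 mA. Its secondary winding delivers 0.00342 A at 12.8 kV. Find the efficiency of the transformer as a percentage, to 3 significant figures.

η ≈ 92.1%

P_in = 240 × 0.198 = 47.5200 W.
P_out = 12800 × 0.00342 = 43.7760 W.
η = P_out/P_in = 43.7760/47.5200 = 0.921.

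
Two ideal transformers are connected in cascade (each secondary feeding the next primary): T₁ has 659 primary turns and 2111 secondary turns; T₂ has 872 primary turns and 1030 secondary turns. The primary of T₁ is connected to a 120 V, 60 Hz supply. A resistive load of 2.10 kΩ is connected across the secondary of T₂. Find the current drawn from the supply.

I_supply ≈ 0.818 A

After T₁: V = 120.00 × 2111/659 = 384.40 V.
After T₂: V = 384.40 × 1030/872 = 454.05 V.
I_load = 454.05/2100 = 0.21621 A, so P_out = 454.05 × 0.21621 = 98.173 W.
All ideal ⇒ P_in = P_out, so I_supply = 98.173/120 = 0.818 A.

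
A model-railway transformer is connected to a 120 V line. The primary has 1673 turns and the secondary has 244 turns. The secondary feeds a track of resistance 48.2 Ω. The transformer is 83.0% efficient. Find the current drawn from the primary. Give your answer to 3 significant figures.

V_s = 120 × 244/1673 = 17.501 V.
I_s = V_s/R = 17.501/48.2 = 0.36310 A.
P_out = V_s I_s = 17.501 × 0.36310 = 6.3548 W.
P_in = P_out/η = 6.3548/0.830 = 7.6564 W.
I_p = P_in/V_p = 7.6564/120 = 0.0638 A.

I_p ≈ 0.0638 A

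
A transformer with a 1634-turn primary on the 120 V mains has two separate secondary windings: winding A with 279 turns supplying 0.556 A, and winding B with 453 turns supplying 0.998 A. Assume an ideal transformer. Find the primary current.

I_p ≈ 0.372 A

V_A = 120 × 279/1634 = 20.490 V; V_B = 120 × 453/1634 = 33.268 V.
P_out = V_A I_A + V_B I_B = 20.490×0.556 + 33.268×0.998 = 11.392 + 33.202 = 44.594 W.
Ideal ⇒ P_in = P_out, so I_p = P_out/V_p = 44.594/120 = 0.372 A.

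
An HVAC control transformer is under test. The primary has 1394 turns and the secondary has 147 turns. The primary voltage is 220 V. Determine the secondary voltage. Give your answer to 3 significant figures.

V_s/V_p = N_s/N_p, so V_s = 220 × 147/1394 = 23.2 V.

V_s ≈ 23.2 V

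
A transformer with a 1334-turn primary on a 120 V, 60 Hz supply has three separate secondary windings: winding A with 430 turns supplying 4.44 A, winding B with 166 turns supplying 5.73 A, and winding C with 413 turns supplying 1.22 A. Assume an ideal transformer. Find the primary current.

V_A = 120 × 430/1334 = 38.681 V; V_B = 120 × 166/1334 = 14.933 V; V_C = 120 × 413/1334 = 37.151 V.
P_out = V_A I_A + V_B I_B + V_C I_C = 38.681×4.44 + 14.933×5.73 + 37.151×1.22 = 171.74 + 85.563 + 45.325 = 302.63 W.
Ideal ⇒ P_in = P_out, so I_p = P_out/V_p = 302.63/120 = 2.52 A.

I_p ≈ 2.52 A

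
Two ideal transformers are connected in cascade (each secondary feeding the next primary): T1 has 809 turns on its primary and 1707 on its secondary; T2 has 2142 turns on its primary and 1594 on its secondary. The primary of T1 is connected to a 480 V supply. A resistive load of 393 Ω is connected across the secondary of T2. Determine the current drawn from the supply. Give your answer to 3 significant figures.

I_supply ≈ 3.01 A

After T1: V = 480.00 × 1707/809 = 1012.8 V.
After T2: V = 1012.8 × 1594/2142 = 753.69 V.
I_load = 753.69/393 = 1.9178 A, so P_out = 753.69 × 1.9178 = 1445.4 W.
All ideal ⇒ P_in = P_out, so I_supply = 1445.4/480 = 3.01 A.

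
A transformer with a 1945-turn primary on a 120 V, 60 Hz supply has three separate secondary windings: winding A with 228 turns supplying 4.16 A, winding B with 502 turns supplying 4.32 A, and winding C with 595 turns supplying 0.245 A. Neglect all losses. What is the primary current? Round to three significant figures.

V_A = 120 × 228/1945 = 14.067 V; V_B = 120 × 502/1945 = 30.972 V; V_C = 120 × 595/1945 = 36.710 V.
P_out = V_A I_A + V_B I_B + V_C I_C = 14.067×4.16 + 30.972×4.32 + 36.710×0.245 = 58.518 + 133.80 + 8.9938 = 201.31 W.
Ideal ⇒ P_in = P_out, so I_p = P_out/V_p = 201.31/120 = 1.68 A.

I_p ≈ 1.68 A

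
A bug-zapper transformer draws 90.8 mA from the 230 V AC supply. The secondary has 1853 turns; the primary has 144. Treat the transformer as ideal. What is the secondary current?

I_s ≈ 0.00706 A

I_s/I_p = N_p/N_s, so I_s = 0.0908 × 144/1853 = 0.00706 A.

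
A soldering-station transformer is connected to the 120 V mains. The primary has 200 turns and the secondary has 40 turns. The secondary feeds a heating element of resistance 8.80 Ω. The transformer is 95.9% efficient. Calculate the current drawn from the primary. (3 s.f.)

V_s = 120 × 40/200 = 24.000 V.
I_s = V_s/R = 24.000/8.80 = 2.7273 A.
P_out = V_s I_s = 24.000 × 2.7273 = 65.455 W.
P_in = P_out/η = 65.455/0.959 = 68.253 W.
I_p = P_in/V_p = 68.253/120 = 0.569 A.

I_p ≈ 0.569 A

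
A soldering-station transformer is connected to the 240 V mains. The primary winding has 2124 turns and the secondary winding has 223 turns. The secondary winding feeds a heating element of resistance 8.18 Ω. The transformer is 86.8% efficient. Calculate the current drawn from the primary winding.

I_p ≈ 0.373 A

V_s = 240 × 223/2124 = 25.198 V.
I_s = V_s/R = 25.198/8.18 = 3.0804 A.
P_out = V_s I_s = 25.198 × 3.0804 = 77.619 W.
P_in = P_out/η = 77.619/0.868 = 89.423 W.
I_p = P_in/V_p = 89.423/240 = 0.373 A.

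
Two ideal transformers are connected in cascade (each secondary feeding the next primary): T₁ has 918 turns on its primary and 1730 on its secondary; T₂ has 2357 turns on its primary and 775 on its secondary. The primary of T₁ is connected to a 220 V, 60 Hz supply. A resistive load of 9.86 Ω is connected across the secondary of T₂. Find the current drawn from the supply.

Secondary of T₁: V = 220.00 × 1730/918 = 414.60 V.
Secondary of T₂: V = 414.60 × 775/2357 = 136.32 V.
I_load = 136.32/9.86 = 13.826 A, so P_out = 136.32 × 13.826 = 1884.8 W.
All ideal ⇒ P_in = P_out, so I_supply = 1884.8/220 = 8.57 A.

I_supply ≈ 8.57 A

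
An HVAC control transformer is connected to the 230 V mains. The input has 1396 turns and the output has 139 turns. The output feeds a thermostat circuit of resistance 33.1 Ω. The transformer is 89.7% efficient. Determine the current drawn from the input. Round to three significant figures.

V_out = 230 × 139/1396 = 22.901 V.
I_out = V_out/R = 22.901/33.1 = 0.69188 A.
P_out = V_out I_out = 22.901 × 0.69188 = 15.845 W.
P_in = P_out/η = 15.845/0.897 = 17.664 W.
I_in = P_in/V_in = 17.664/230 = 0.0768 A.

I_in ≈ 0.0768 A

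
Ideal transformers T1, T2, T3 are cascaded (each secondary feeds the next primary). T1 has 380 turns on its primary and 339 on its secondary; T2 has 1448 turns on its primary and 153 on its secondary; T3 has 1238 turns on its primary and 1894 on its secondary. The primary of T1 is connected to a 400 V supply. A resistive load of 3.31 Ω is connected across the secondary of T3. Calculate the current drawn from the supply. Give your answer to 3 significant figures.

Secondary of T1: V = 400.00 × 339/380 = 356.84 V.
Secondary of T2: V = 356.84 × 153/1448 = 37.705 V.
Secondary of T3: V = 37.705 × 1894/1238 = 57.684 V.
I_load = 57.684/3.31 = 17.427 A, so P_out = 57.684 × 17.427 = 1005.3 W.
All ideal ⇒ P_in = P_out, so I_supply = 1005.3/400 = 2.51 A.

I_supply ≈ 2.51 A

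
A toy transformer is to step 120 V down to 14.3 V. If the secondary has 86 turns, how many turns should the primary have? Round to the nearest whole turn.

N_p/N_s = V_p/V_s, so N_p = 86 × 120/14.3 = 721.7 ≈ 722 turns.

N_p = 722 turns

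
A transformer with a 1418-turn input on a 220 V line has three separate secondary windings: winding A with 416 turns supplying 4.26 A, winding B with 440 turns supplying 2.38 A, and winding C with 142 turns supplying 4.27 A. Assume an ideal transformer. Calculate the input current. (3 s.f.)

V_A = 220 × 416/1418 = 64.542 V; V_B = 220 × 440/1418 = 68.265 V; V_C = 220 × 142/1418 = 22.031 V.
P_out = V_A I_A + V_B I_B + V_C I_C = 64.542×4.26 + 68.265×2.38 + 22.031×4.27 = 274.95 + 162.47 + 94.072 = 531.49 W.
Ideal ⇒ P_in = P_out, so I_in = P_out/V_in = 531.49/220 = 2.42 A.

I_in ≈ 2.42 A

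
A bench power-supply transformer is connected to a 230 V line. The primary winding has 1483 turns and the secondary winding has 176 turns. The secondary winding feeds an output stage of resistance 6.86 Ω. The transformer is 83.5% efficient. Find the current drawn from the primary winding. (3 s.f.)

I_p ≈ 0.566 A

V_s = 230 × 176/1483 = 27.296 V.
I_s = V_s/R = 27.296/6.86 = 3.9790 A.
P_out = V_s I_s = 27.296 × 3.9790 = 108.61 W.
P_in = P_out/η = 108.61/0.835 = 130.07 W.
I_p = P_in/V_p = 130.07/230 = 0.566 A.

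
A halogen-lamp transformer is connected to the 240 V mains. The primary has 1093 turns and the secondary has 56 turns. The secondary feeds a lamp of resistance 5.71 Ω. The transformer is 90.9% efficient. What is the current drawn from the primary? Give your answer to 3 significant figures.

V_s = 240 × 56/1093 = 12.296 V.
I_s = V_s/R = 12.296/5.71 = 2.1535 A.
P_out = V_s I_s = 12.296 × 2.1535 = 26.480 W.
P_in = P_out/η = 26.480/0.909 = 29.131 W.
I_p = P_in/V_p = 29.131/240 = 0.121 A.

I_p ≈ 0.121 A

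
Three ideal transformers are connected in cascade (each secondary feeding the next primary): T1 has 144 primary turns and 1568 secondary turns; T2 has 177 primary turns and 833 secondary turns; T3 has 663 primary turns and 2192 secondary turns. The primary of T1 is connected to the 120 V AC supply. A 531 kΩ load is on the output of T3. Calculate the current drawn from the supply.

After T1: V = 120.00 × 1568/144 = 1306.7 V.
After T2: V = 1306.7 × 833/177 = 6149.5 V.
After T3: V = 6149.5 × 2192/663 = 20331 V.
I_load = 20331/531000 = 0.038289 A, so P_out = 20331 × 0.038289 = 778.45 W.
All ideal ⇒ P_in = P_out, so I_supply = 778.45/120 = 6.49 A.

I_supply ≈ 6.49 A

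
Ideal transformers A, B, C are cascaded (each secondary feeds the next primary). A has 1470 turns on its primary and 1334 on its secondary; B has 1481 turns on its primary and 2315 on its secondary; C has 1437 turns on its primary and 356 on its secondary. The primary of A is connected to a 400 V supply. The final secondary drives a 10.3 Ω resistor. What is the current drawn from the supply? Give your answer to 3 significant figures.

I_supply ≈ 4.80 A

After A: V = 400.00 × 1334/1470 = 362.99 V.
After B: V = 362.99 × 2315/1481 = 567.41 V.
After C: V = 567.41 × 356/1437 = 140.57 V.
I_load = 140.57/10.3 = 13.647 A, so P_out = 140.57 × 13.647 = 1918.4 W.
All ideal ⇒ P_in = P_out, so I_supply = 1918.4/400 = 4.80 A.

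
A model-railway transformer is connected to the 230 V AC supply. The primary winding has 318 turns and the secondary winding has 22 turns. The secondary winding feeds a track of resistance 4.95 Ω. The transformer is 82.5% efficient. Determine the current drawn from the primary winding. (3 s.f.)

I_p ≈ 0.270 A

V_s = 230 × 22/318 = 15.912 V.
I_s = V_s/R = 15.912/4.95 = 3.2145 A.
P_out = V_s I_s = 15.912 × 3.2145 = 51.150 W.
P_in = P_out/η = 51.150/0.825 = 61.999 W.
I_p = P_in/V_p = 61.999/230 = 0.270 A.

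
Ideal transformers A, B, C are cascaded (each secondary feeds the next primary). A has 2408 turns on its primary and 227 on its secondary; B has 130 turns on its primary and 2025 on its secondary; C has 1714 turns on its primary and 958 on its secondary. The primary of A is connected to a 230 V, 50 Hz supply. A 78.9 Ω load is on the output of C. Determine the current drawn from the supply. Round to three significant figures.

Secondary of A: V = 230.00 × 227/2408 = 21.682 V.
Secondary of B: V = 21.682 × 2025/130 = 337.74 V.
Secondary of C: V = 337.74 × 958/1714 = 188.77 V.
I_load = 188.77/78.9 = 2.3925 A, so P_out = 188.77 × 2.3925 = 451.64 W.
All ideal ⇒ P_in = P_out, so I_supply = 451.64/230 = 1.96 A.

I_supply ≈ 1.96 A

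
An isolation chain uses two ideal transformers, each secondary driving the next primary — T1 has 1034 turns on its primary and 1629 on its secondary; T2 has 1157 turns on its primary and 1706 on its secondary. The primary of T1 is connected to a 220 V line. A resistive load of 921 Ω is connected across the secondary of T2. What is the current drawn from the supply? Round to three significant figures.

After T1: V = 220.00 × 1629/1034 = 346.60 V.
After T2: V = 346.60 × 1706/1157 = 511.06 V.
I_load = 511.06/921 = 0.55489 A, so P_out = 511.06 × 0.55489 = 283.58 W.
All ideal ⇒ P_in = P_out, so I_supply = 283.58/220 = 1.29 A.

I_supply ≈ 1.29 A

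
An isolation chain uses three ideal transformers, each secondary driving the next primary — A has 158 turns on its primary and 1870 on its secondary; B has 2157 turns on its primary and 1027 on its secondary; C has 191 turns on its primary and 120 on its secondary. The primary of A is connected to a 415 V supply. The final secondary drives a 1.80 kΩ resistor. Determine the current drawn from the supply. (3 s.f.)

Secondary of A: V = 415.00 × 1870/158 = 4911.7 V.
Secondary of B: V = 4911.7 × 1027/2157 = 2338.6 V.
Secondary of C: V = 2338.6 × 120/191 = 1469.3 V.
I_load = 1469.3/1800 = 0.81626 A, so P_out = 1469.3 × 0.81626 = 1199.3 W.
All ideal ⇒ P_in = P_out, so I_supply = 1199.3/415 = 2.89 A.

I_supply ≈ 2.89 A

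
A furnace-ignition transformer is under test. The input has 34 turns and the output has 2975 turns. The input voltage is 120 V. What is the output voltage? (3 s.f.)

V_out ≈ 10500 V

V_out/V_in = N_out/N_in, so V_out = 120 × 2975/34 = 10500 V.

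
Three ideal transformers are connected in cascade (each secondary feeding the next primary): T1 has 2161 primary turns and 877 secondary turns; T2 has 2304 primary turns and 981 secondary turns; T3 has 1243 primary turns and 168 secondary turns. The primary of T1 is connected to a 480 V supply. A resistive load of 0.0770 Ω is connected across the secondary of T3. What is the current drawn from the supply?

I_supply ≈ 3.40 A

After T1: V = 480.00 × 877/2161 = 194.80 V.
After T2: V = 194.80 × 981/2304 = 82.942 V.
After T3: V = 82.942 × 168/1243 = 11.210 V.
I_load = 11.210/0.0770 = 145.59 A, so P_out = 11.210 × 145.59 = 1632.0 W.
All ideal ⇒ P_in = P_out, so I_supply = 1632.0/480 = 3.40 A.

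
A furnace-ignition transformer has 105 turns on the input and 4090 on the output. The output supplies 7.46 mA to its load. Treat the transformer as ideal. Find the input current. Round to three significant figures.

I_in ≈ 0.291 A

For an ideal transformer I_in/I_out = N_out/N_in, so I_in = 0.00746 × 4090/105 = 0.291 A.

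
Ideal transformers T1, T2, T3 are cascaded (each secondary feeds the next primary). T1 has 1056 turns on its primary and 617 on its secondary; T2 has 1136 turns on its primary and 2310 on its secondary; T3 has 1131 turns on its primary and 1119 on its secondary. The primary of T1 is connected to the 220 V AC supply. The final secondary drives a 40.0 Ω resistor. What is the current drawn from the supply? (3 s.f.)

I_supply ≈ 7.60 A

Secondary of T1: V = 220.00 × 617/1056 = 128.54 V.
Secondary of T2: V = 128.54 × 2310/1136 = 261.38 V.
Secondary of T3: V = 261.38 × 1119/1131 = 258.61 V.
I_load = 258.61/40.0 = 6.4652 A, so P_out = 258.61 × 6.4652 = 1672.0 W.
All ideal ⇒ P_in = P_out, so I_supply = 1672.0/220 = 7.60 A.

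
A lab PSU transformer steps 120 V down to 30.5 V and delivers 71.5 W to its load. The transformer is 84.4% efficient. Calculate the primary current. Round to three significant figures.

I_p ≈ 0.706 A

P_in = P_out/η = 71.5/0.844 = 84.716 W.
I_p = P_in/V_p = 84.716/120 = 0.706 A.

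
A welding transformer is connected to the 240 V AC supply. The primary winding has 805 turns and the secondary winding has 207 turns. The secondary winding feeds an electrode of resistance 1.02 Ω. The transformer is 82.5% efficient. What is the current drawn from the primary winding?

V_s = 240 × 207/805 = 61.714 V.
I_s = V_s/R = 61.714/1.02 = 60.504 A.
P_out = V_s I_s = 61.714 × 60.504 = 3734.0 W.
P_in = P_out/η = 3734.0/0.825 = 4526.0 W.
I_p = P_in/V_p = 4526.0/240 = 18.9 A.

I_p ≈ 18.9 A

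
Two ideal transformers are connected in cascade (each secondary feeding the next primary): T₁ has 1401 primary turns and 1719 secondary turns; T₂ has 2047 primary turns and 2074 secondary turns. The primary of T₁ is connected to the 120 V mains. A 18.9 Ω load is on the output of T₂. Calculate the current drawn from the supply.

After T₁: V = 120.00 × 1719/1401 = 147.24 V.
After T₂: V = 147.24 × 2074/2047 = 149.18 V.
I_load = 149.18/18.9 = 7.8931 A, so P_out = 149.18 × 7.8931 = 1177.5 W.
All ideal ⇒ P_in = P_out, so I_supply = 1177.5/120 = 9.81 A.

I_supply ≈ 9.81 A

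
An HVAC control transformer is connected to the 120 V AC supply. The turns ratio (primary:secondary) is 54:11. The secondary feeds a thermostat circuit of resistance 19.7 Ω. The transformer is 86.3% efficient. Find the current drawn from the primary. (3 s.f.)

I_p ≈ 0.293 A

V_s = 120 × 11/54 = 24.444 V.
I_s = V_s/R = 24.444/19.7 = 1.2408 A.
P_out = V_s I_s = 24.444 × 1.2408 = 30.332 W.
P_in = P_out/η = 30.332/0.863 = 35.147 W.
I_p = P_in/V_p = 35.147/120 = 0.293 A.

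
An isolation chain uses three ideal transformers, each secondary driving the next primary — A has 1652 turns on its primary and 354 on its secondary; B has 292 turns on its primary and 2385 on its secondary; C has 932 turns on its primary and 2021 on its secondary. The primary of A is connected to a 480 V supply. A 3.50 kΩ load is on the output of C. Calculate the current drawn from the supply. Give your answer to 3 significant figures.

After A: V = 480.00 × 354/1652 = 102.86 V.
After B: V = 102.86 × 2385/292 = 840.12 V.
After C: V = 840.12 × 2021/932 = 1821.8 V.
I_load = 1821.8/3500 = 0.52050 A, so P_out = 1821.8 × 0.52050 = 948.23 W.
All ideal ⇒ P_in = P_out, so I_supply = 948.23/480 = 1.98 A.

I_supply ≈ 1.98 A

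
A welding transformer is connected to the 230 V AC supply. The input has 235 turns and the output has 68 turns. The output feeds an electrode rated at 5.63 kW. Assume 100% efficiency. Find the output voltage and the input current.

V_out ≈ 66.6 V, I_in ≈ 24.5 A

V_out = V_in × N_out/N_in = 230 × 68/235 = 66.553 V.
I_out = P/V_out = 5630/66.553 = 84.594 A.
I_in = I_out × N_out/N_in = 84.594 × 68/235 = 24.5 A.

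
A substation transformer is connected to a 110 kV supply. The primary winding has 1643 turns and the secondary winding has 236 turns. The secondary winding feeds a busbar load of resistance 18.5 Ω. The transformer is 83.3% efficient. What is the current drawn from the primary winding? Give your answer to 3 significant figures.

V_s = 110000 × 236/1643 = 15800 V.
I_s = V_s/R = 15800/18.5 = 854.07 A.
P_out = V_s I_s = 15800 × 854.07 = 1.3495×10^7 W.
P_in = P_out/η = 1.3495×10^7/0.833 = 1.6200×10^7 W.
I_p = P_in/V_p = 1.6200×10^7/110000 = 147 A.

I_p ≈ 147 A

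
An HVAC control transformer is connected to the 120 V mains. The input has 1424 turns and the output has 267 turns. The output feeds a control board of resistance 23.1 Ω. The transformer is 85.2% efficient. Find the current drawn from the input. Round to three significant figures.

V_out = 120 × 267/1424 = 22.500 V.
I_out = V_out/R = 22.500/23.1 = 0.97403 A.
P_out = V_out I_out = 22.500 × 0.97403 = 21.916 W.
P_in = P_out/η = 21.916/0.852 = 25.723 W.
I_in = P_in/V_in = 25.723/120 = 0.214 A.

I_in ≈ 0.214 A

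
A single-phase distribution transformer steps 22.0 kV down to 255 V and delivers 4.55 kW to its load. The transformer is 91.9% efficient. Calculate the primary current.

I_p ≈ 0.225 A

P_in = P_out/η = 4550/0.919 = 4951.0 W.
I_p = P_in/V_p = 4951.0/22000 = 0.225 A.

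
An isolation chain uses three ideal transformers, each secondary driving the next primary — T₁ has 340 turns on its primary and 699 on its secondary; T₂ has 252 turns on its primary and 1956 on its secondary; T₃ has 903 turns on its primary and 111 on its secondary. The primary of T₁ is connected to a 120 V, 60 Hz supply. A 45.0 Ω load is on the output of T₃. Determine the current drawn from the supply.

I_supply ≈ 10.3 A

Secondary of T₁: V = 120.00 × 699/340 = 246.71 V.
Secondary of T₂: V = 246.71 × 1956/252 = 1914.9 V.
Secondary of T₃: V = 1914.9 × 111/903 = 235.39 V.
I_load = 235.39/45.0 = 5.2308 A, so P_out = 235.39 × 5.2308 = 1231.3 W.
All ideal ⇒ P_in = P_out, so I_supply = 1231.3/120 = 10.3 A.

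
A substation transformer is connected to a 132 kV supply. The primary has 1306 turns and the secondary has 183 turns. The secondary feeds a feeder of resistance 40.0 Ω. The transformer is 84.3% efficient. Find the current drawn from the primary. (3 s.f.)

I_p ≈ 76.9 A

V_s = 132000 × 183/1306 = 18496 V.
I_s = V_s/R = 18496/40.0 = 462.40 A.
P_out = V_s I_s = 18496 × 462.40 = 8.5527×10^6 W.
P_in = P_out/η = 8.5527×10^6/0.843 = 1.0146×10^7 W.
I_p = P_in/V_p = 1.0146×10^7/132000 = 76.9 A.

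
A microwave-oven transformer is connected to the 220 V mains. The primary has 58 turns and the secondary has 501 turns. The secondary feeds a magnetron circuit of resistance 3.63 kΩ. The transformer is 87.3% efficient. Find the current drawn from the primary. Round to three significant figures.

V_s = 220 × 501/58 = 1900.3 V.
I_s = V_s/R = 1900.3/3630 = 0.52351 A.
P_out = V_s I_s = 1900.3 × 0.52351 = 994.85 W.
P_in = P_out/η = 994.85/0.873 = 1139.6 W.
I_p = P_in/V_p = 1139.6/220 = 5.18 A.

I_p ≈ 5.18 A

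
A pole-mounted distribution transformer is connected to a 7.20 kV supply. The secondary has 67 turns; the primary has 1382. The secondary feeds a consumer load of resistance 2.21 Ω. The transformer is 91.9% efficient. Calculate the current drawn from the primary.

I_p ≈ 8.33 A

V_s = 7200 × 67/1382 = 349.06 V.
I_s = V_s/R = 349.06/2.21 = 157.95 A.
P_out = V_s I_s = 349.06 × 157.95 = 55132 W.
P_in = P_out/η = 55132/0.919 = 59992 W.
I_p = P_in/V_p = 59992/7200 = 8.33 A.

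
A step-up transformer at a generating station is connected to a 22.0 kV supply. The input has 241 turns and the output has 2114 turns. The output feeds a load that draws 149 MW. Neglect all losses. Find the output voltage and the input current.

V_out = V_in × N_out/N_in = 22000 × 2114/241 = 192980 V.
I_out = P/V_out = 1.49×10^8/192980 = 772.10 A.
I_in = I_out × N_out/N_in = 772.10 × 2114/241 = 6770 A.

V_out ≈ 193000 V, I_in ≈ 6770 A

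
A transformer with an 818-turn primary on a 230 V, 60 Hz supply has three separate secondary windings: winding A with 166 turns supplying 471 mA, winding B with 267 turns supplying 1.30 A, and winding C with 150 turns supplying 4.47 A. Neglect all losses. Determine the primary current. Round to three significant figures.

I_p ≈ 1.34 A

V_A = 230 × 166/818 = 46.675 V; V_B = 230 × 267/818 = 75.073 V; V_C = 230 × 150/818 = 42.176 V.
P_out = V_A I_A + V_B I_B + V_C I_C = 46.675×0.471 + 75.073×1.30 + 42.176×4.47 = 21.984 + 97.595 + 188.53 = 308.11 W.
Ideal ⇒ P_in = P_out, so I_p = P_out/V_p = 308.11/230 = 1.34 A.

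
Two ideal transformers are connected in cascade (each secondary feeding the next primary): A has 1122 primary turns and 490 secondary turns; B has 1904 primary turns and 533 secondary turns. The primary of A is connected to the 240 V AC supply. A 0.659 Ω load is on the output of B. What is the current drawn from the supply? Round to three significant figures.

Secondary of A: V = 240.00 × 490/1122 = 104.81 V.
Secondary of B: V = 104.81 × 533/1904 = 29.341 V.
I_load = 29.341/0.659 = 44.524 A, so P_out = 29.341 × 44.524 = 1306.4 W.
All ideal ⇒ P_in = P_out, so I_supply = 1306.4/240 = 5.44 A.

I_supply ≈ 5.44 A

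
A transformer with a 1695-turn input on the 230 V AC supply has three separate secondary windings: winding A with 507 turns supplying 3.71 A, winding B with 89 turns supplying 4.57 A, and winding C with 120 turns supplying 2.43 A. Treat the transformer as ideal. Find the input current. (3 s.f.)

V_A = 230 × 507/1695 = 68.796 V; V_B = 230 × 89/1695 = 12.077 V; V_C = 230 × 120/1695 = 16.283 V.
P_out = V_A I_A + V_B I_B + V_C I_C = 68.796×3.71 + 12.077×4.57 + 16.283×2.43 = 255.23 + 55.191 + 39.568 = 349.99 W.
Ideal ⇒ P_in = P_out, so I_in = P_out/V_in = 349.99/230 = 1.52 A.

I_in ≈ 1.52 A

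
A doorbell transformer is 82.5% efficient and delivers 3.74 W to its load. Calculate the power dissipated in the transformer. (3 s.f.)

P_in = P_out/η = 3.74/0.825 = 4.53333 W.
P_loss = P_in − P_out = 4.53333 − 3.74 = 0.793 W.

P_loss ≈ 0.793 W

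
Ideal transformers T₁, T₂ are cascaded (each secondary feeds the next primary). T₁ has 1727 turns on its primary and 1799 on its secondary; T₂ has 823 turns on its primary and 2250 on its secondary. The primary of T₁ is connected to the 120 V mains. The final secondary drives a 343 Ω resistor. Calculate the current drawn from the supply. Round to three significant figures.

After T₁: V = 120.00 × 1799/1727 = 125.00 V.
After T₂: V = 125.00 × 2250/823 = 341.75 V.
I_load = 341.75/343 = 0.99634 A, so P_out = 341.75 × 0.99634 = 340.50 W.
All ideal ⇒ P_in = P_out, so I_supply = 340.50/120 = 2.84 A.

I_supply ≈ 2.84 A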